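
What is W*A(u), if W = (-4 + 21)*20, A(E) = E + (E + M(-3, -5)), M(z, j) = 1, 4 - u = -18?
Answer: 15300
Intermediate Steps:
u = 22 (u = 4 - 1*(-18) = 4 + 18 = 22)
A(E) = 1 + 2*E (A(E) = E + (E + 1) = E + (1 + E) = 1 + 2*E)
W = 340 (W = 17*20 = 340)
W*A(u) = 340*(1 + 2*22) = 340*(1 + 44) = 340*45 = 15300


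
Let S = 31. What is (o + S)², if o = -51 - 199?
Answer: 47961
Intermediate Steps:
o = -250
(o + S)² = (-250 + 31)² = (-219)² = 47961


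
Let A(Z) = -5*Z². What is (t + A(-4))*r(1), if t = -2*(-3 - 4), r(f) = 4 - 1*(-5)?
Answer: -594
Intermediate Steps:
r(f) = 9 (r(f) = 4 + 5 = 9)
t = 14 (t = -2*(-7) = 14)
(t + A(-4))*r(1) = (14 - 5*(-4)²)*9 = (14 - 5*16)*9 = (14 - 80)*9 = -66*9 = -594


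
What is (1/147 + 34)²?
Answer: 24990001/21609 ≈ 1156.5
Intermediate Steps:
(1/147 + 34)² = (4999/147)² = 24990001/21609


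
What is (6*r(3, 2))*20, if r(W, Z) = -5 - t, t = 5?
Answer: -1200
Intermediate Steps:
r(W, Z) = -10 (r(W, Z) = -5 - 1*5 = -5 - 5 = -10)
(6*r(3, 2))*20 = (6*(-10))*20 = -60*20 = -1200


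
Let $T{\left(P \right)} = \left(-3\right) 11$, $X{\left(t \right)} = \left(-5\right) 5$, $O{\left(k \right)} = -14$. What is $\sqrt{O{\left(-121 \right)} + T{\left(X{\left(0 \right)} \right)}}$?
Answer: $i \sqrt{47} \approx 6.8557 i$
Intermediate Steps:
$X{\left(t \right)} = -25$
$T{\left(P \right)} = -33$
$\sqrt{O{\left(-121 \right)} + T{\left(X{\left(0 \right)} \right)}} = \sqrt{-14 - 33} = \sqrt{-47} = i \sqrt{47}$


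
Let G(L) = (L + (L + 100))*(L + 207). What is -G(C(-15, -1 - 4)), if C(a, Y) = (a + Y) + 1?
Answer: -11656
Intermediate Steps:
C(a, Y) = 1 + Y + a (C(a, Y) = (Y + a) + 1 = 1 + Y + a)
G(L) = (100 + 2*L)*(207 + L) (G(L) = (L + (100 + L))*(207 + L) = (100 + 2*L)*(207 + L))
-G(C(-15, -1 - 4)) = -(20700 + 2*(1 + (-1 - 4) - 15)² + 514*(1 + (-1 - 4) - 15)) = -(20700 + 2*(1 - 5 - 15)² + 514*(1 - 5 - 15)) = -(20700 + 2*(-19)² + 514*(-19)) = -(20700 + 2*361 - 9766) = -(20700 + 722 - 9766) = -1*11656 = -11656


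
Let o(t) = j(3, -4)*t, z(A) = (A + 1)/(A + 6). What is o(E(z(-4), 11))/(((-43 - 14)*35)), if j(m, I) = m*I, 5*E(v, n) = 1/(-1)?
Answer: -4/3325 ≈ -0.0012030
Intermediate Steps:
z(A) = (1 + A)/(6 + A)
E(v, n) = -⅕ (E(v, n) = (⅕)/(-1) = (⅕)*(-1) = -⅕)
j(m, I) = I*m
o(t) = -12*t (o(t) = (-4*3)*t = -12*t)
o(E(z(-4), 11))/(((-43 - 14)*35)) = (-12*(-⅕))/(((-43 - 14)*35)) = 12/(5*((-57*35))) = (12/5)/(-1995) = (12/5)*(-1/1995) = -4/3325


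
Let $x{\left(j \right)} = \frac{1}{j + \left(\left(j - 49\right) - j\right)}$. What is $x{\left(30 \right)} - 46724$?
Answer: $- \frac{887757}{19} \approx -46724.0$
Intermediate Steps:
$x{\left(j \right)} = \frac{1}{-49 + j}$ ($x{\left(j \right)} = \frac{1}{j + \left(\left(-49 + j\right) - j\right)} = \frac{1}{j - 49} = \frac{1}{-49 + j}$)
$x{\left(30 \right)} - 46724 = \frac{1}{-49 + 30} - 46724 = \frac{1}{-19} - 46724 = - \frac{1}{19} - 46724 = - \frac{887757}{19}$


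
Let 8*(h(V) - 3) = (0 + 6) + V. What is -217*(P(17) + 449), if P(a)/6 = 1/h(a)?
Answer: -4589767/47 ≈ -97655.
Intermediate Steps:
h(V) = 15/4 + V/8 (h(V) = 3 + ((0 + 6) + V)/8 = 3 + (6 + V)/8 = 3 + (¾ + V/8) = 15/4 + V/8)
P(a) = 6/(15/4 + a/8)
-217*(P(17) + 449) = -217*(48/(30 + 17) + 449) = -217*(48/47 + 449) = -217*21151/47 = -4589767/47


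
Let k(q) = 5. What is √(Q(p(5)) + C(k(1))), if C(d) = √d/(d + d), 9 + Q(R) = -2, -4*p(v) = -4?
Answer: √(-1100 + 10*√5)/10 ≈ 3.2827*I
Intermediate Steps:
p(v) = 1 (p(v) = -¼*(-4) = 1)
Q(R) = -11 (Q(R) = -9 - 2 = -11)
C(d) = 1/(2*√d) (C(d) = √d/((2*d)) = (1/(2*d))*√d = 1/(2*√d))
√(Q(p(5)) + C(k(1))) = √(-11 + 1/(2*√5)) = √(-11 + (√5/5)/2) = √(-11 + √5/10)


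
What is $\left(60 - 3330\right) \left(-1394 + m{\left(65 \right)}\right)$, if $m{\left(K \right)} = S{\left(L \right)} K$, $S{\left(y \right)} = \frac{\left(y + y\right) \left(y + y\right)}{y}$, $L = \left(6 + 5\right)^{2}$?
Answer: $-98315820$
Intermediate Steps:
$L = 121$ ($L = 11^{2} = 121$)
$S{\left(y \right)} = 4 y$ ($S{\left(y \right)} = \frac{2 y 2 y}{y} = \frac{4 y^{2}}{y} = 4 y$)
$m{\left(K \right)} = 484 K$ ($m{\left(K \right)} = 4 \cdot 121 K = 484 K$)
$\left(60 - 3330\right) \left(-1394 + m{\left(65 \right)}\right) = \left(60 - 3330\right) \left(-1394 + 484 \cdot 65\right) = - 3270 \left(-1394 + 31460\right) = \left(-3270\right) 30066 = -98315820$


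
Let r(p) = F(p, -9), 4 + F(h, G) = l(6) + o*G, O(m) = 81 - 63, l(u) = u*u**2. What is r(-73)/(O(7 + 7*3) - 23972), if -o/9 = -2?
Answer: -25/11977 ≈ -0.0020873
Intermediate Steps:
o = 18 (o = -9*(-2) = 18)
l(u) = u**3
O(m) = 18
F(h, G) = 212 + 18*G (F(h, G) = -4 + (6**3 + 18*G) = -4 + (216 + 18*G) = 212 + 18*G)
r(p) = 50 (r(p) = 212 + 18*(-9) = 212 - 162 = 50)
r(-73)/(O(7 + 7*3) - 23972) = 50/(18 - 23972) = 50/(-23954) = 50*(-1/23954) = -25/11977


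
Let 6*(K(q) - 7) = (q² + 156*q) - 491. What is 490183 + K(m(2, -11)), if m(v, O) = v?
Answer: 2940965/6 ≈ 4.9016e+5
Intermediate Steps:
K(q) = -449/6 + 26*q + q²/6 (K(q) = 7 + ((q² + 156*q) - 491)/6 = 7 + (-491 + q² + 156*q)/6 = 7 + (-491/6 + 26*q + q²/6) = -449/6 + 26*q + q²/6)
490183 + K(m(2, -11)) = 490183 + (-449/6 + 26*2 + (⅙)*2²) = 490183 + (-449/6 + 52 + (⅙)*4) = 490183 + (-449/6 + 52 + ⅔) = 490183 - 133/6 = 2940965/6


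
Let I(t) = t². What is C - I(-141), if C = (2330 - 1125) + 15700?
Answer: -2976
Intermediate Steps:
C = 16905 (C = 1205 + 15700 = 16905)
C - I(-141) = 16905 - 1*(-141)² = 16905 - 1*19881 = 16905 - 19881 = -2976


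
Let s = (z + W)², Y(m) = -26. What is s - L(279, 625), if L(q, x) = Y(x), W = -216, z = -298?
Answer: 264222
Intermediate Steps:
L(q, x) = -26
s = 264196 (s = (-298 - 216)² = (-514)² = 264196)
s - L(279, 625) = 264196 - 1*(-26) = 264196 + 26 = 264222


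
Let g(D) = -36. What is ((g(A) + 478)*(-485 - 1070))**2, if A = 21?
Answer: 472395036100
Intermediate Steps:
((g(A) + 478)*(-485 - 1070))**2 = ((-36 + 478)*(-485 - 1070))**2 = (442*(-1555))**2 = (-687310)**2 = 472395036100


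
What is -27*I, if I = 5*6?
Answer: -810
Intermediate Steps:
I = 30
-27*I = -27*30 = -810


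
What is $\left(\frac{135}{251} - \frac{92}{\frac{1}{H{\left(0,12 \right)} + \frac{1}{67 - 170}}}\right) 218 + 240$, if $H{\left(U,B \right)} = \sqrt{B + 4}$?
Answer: $- \frac{2059761006}{25853} \approx -79672.0$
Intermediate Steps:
$H{\left(U,B \right)} = \sqrt{4 + B}$
$\left(\frac{135}{251} - \frac{92}{\frac{1}{H{\left(0,12 \right)} + \frac{1}{67 - 170}}}\right) 218 + 240 = \left(\frac{135}{251} - \frac{92}{\frac{1}{\sqrt{4 + 12} + \frac{1}{67 - 170}}}\right) 218 + 240 = \left(135 \cdot \frac{1}{251} - \frac{92}{\frac{1}{\sqrt{16} + \frac{1}{-103}}}\right) 218 + 240 = \left(\frac{135}{251} - \frac{92}{\frac{1}{4 - \frac{1}{103}}}\right) 218 + 240 = \left(\frac{135}{251} - \frac{92}{\frac{1}{\frac{411}{103}}}\right) 218 + 240 = \left(\frac{135}{251} - \frac{92}{\frac{103}{411}}\right) 218 + 240 = \left(\frac{135}{251} - \frac{37812}{103}\right) 218 + 240 = \left(- \frac{9476907}{25853}\right) 218 + 240 = - \frac{2065965726}{25853} + 240 = - \frac{2059761006}{25853}$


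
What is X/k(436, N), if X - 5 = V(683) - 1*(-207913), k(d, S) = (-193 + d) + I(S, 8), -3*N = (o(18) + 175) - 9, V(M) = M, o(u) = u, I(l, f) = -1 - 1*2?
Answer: 208601/240 ≈ 869.17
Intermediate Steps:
I(l, f) = -3 (I(l, f) = -1 - 2 = -3)
N = -184/3 (N = -((18 + 175) - 9)/3 = -(193 - 9)/3 = -⅓*184 = -184/3 ≈ -61.333)
k(d, S) = -196 + d (k(d, S) = (-193 + d) - 3 = -196 + d)
X = 208601 (X = 5 + (683 - 1*(-207913)) = 5 + (683 + 207913) = 5 + 208596 = 208601)
X/k(436, N) = 208601/(-196 + 436) = 208601/240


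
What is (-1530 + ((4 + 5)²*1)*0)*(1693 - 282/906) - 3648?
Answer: -391612728/151 ≈ -2.5935e+6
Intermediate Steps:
(-1530 + ((4 + 5)²*1)*0)*(1693 - 282/906) - 3648 = (-1530 + (9²*1)*0)*(1693 - 282*1/906) - 3648 = (-1530 + (81*1)*0)*(1693 - 47/151) - 3648 = (-1530 + 81*0)*(255596/151) - 3648 = (-1530 + 0)*(255596/151) - 3648 = -1530*255596/151 - 3648 = -391061880/151 - 3648 = -391612728/151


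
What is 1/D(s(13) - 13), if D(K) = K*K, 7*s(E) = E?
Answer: 49/6084 ≈ 0.0080539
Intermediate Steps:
s(E) = E/7
D(K) = K**2
1/D(s(13) - 13) = 1/(((1/7)*13 - 13)**2) = 1/((13/7 - 13)**2) = 1/((-78/7)**2) = 1/(6084/49) = 49/6084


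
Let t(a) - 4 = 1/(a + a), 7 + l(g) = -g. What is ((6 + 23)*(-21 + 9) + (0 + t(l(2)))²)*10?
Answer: -538555/162 ≈ -3324.4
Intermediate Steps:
l(g) = -7 - g
t(a) = 4 + 1/(2*a) (t(a) = 4 + 1/(a + a) = 4 + 1/(2*a))
((6 + 23)*(-21 + 9) + (0 + t(l(2)))²)*10 = ((6 + 23)*(-21 + 9) + (0 + (4 + 1/(2*(-7 - 1*2))))²)*10 = (29*(-12) + (0 + (4 + 1/(2*(-7 - 2))))²)*10 = (-348 + (0 + (4 + (½)/(-9)))²)*10 = (-348 + (0 + (4 + (½)*(-⅑)))²)*10 = (-348 + (0 + (4 - 1/18))²)*10 = (-348 + (0 + 71/18)²)*10 = (-348 + (71/18)²)*10 = (-348 + 5041/324)*10 = -107711/324*10 = -538555/162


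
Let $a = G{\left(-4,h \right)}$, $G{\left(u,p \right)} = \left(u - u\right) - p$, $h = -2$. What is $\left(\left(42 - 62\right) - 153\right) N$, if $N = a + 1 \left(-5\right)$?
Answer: $519$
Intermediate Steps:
$G{\left(u,p \right)} = - p$ ($G{\left(u,p \right)} = 0 - p = - p$)
$a = 2$ ($a = \left(-1\right) \left(-2\right) = 2$)
$N = -3$ ($N = 2 + 1 \left(-5\right) = 2 - 5 = -3$)
$\left(\left(42 - 62\right) - 153\right) N = \left(\left(42 - 62\right) - 153\right) \left(-3\right) = \left(-20 - 153\right) \left(-3\right) = \left(-173\right) \left(-3\right) = 519$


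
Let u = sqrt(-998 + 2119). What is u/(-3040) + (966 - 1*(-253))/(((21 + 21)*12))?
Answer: 1219/504 - sqrt(1121)/3040 ≈ 2.4076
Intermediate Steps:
u = sqrt(1121) ≈ 33.481
u/(-3040) + (966 - 1*(-253))/(((21 + 21)*12)) = sqrt(1121)/(-3040) + (966 - 1*(-253))/(((21 + 21)*12)) = sqrt(1121)*(-1/3040) + (966 + 253)/((42*12)) = -sqrt(1121)/3040 + 1219/504 = 1219/504 - sqrt(1121)/3040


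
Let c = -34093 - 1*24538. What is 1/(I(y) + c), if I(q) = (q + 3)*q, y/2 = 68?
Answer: -1/39727 ≈ -2.5172e-5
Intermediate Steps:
y = 136 (y = 2*68 = 136)
c = -58631 (c = -34093 - 24538 = -58631)
I(q) = q*(3 + q) (I(q) = (3 + q)*q = q*(3 + q))
1/(I(y) + c) = 1/(136*(3 + 136) - 58631) = 1/(136*139 - 58631) = 1/(18904 - 58631) = 1/(-39727) = -1/39727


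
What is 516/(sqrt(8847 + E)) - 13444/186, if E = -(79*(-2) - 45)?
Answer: -6722/93 + 258*sqrt(362)/905 ≈ -66.855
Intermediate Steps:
E = 203 (E = -(-158 - 45) = -1*(-203) = 203)
516/(sqrt(8847 + E)) - 13444/186 = 516/(sqrt(8847 + 203)) - 13444/186 = 516/(sqrt(9050)) - 13444*1/186 = 516/((5*sqrt(362))) - 6722/93 = 516*(sqrt(362)/1810) - 6722/93 = 258*sqrt(362)/905 - 6722/93 = -6722/93 + 258*sqrt(362)/905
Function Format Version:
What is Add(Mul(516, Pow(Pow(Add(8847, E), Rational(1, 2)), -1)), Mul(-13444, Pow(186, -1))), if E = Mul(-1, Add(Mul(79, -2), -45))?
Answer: Add(Rational(-6722, 93), Mul(Rational(258, 905), Pow(362, Rational(1, 2)))) ≈ -66.855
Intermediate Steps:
E = 203 (E = Mul(-1, Add(-158, -45)) = Mul(-1, -203) = 203)
Add(Mul(516, Pow(Pow(Add(8847, E), Rational(1, 2)), -1)), Mul(-13444, Pow(186, -1))) = Add(Mul(516, Pow(Pow(Add(8847, 203), Rational(1, 2)), -1)), Mul(-13444, Pow(186, -1))) = Add(Mul(516, Pow(Pow(9050, Rational(1, 2)), -1)), Mul(-13444, Rational(1, 186))) = Add(Mul(516, Pow(Mul(5, Pow(362, Rational(1, 2))), -1)), Rational(-6722, 93)) = Add(Mul(516, Mul(Rational(1, 1810), Pow(362, Rational(1, 2)))), Rational(-6722, 93)) = Add(Mul(Rational(258, 905), Pow(362, Rational(1, 2))), Rational(-6722, 93)) = Add(Rational(-6722, 93), Mul(Rational(258, 905), Pow(362, Rational(1, 2))))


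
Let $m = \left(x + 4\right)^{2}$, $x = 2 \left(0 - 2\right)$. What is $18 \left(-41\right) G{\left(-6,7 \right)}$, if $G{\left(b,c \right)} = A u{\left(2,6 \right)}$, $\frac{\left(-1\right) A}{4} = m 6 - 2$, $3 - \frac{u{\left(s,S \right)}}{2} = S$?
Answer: $35424$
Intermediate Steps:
$u{\left(s,S \right)} = 6 - 2 S$
$x = -4$ ($x = 2 \left(-2\right) = -4$)
$m = 0$ ($m = \left(-4 + 4\right)^{2} = 0^{2} = 0$)
$A = 8$ ($A = - 4 \left(0 \cdot 6 - 2\right) = - 4 \left(0 - 2\right) = \left(-4\right) \left(-2\right) = 8$)
$G{\left(b,c \right)} = -48$ ($G{\left(b,c \right)} = 8 \left(6 - 12\right) = 8 \left(-6\right) = -48$)
$18 \left(-41\right) G{\left(-6,7 \right)} = 18 \left(-41\right) \left(-48\right) = \left(-738\right) \left(-48\right) = 35424$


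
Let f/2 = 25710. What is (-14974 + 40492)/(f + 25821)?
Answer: 8506/25747 ≈ 0.33037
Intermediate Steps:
f = 51420 (f = 2*25710 = 51420)
(-14974 + 40492)/(f + 25821) = (-14974 + 40492)/(51420 + 25821) = 25518/77241 = 25518*(1/77241) = 8506/25747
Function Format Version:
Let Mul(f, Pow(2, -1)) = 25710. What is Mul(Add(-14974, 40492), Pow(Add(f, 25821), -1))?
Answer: Rational(8506, 25747) ≈ 0.33037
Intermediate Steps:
f = 51420 (f = Mul(2, 25710) = 51420)
Mul(Add(-14974, 40492), Pow(Add(f, 25821), -1)) = Mul(Add(-14974, 40492), Pow(Add(51420, 25821), -1)) = Mul(25518, Pow(77241, -1)) = Mul(25518, Rational(1, 77241)) = Rational(8506, 25747)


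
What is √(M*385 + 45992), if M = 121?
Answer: √92577 ≈ 304.26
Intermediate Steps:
√(M*385 + 45992) = √(121*385 + 45992) = √(46585 + 45992) = √92577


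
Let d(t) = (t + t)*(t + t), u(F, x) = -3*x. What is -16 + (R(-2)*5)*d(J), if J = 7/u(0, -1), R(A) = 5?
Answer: 4756/9 ≈ 528.44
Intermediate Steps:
J = 7/3 (J = 7/((-3*(-1))) = 7/3 ≈ 2.3333)
d(t) = 4*t² (d(t) = (2*t)*(2*t) = 4*t²)
-16 + (R(-2)*5)*d(J) = -16 + (5*5)*(4*(7/3)²) = -16 + 25*(4*(49/9)) = -16 + 25*(196/9) = -16 + 4900/9 = 4756/9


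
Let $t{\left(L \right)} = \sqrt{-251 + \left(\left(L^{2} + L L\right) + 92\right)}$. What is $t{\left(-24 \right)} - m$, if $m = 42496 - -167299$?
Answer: $-209795 + \sqrt{993} \approx -2.0976 \cdot 10^{5}$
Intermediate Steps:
$t{\left(L \right)} = \sqrt{-159 + 2 L^{2}}$ ($t{\left(L \right)} = \sqrt{-251 + \left(\left(L^{2} + L^{2}\right) + 92\right)} = \sqrt{-251 + \left(2 L^{2} + 92\right)} = \sqrt{-251 + \left(92 + 2 L^{2}\right)} = \sqrt{-159 + 2 L^{2}}$)
$m = 209795$ ($m = 42496 + 167299 = 209795$)
$t{\left(-24 \right)} - m = \sqrt{-159 + 2 \left(-24\right)^{2}} - 209795 = \sqrt{-159 + 2 \cdot 576} - 209795 = \sqrt{-159 + 1152} - 209795 = \sqrt{993} - 209795 = -209795 + \sqrt{993}$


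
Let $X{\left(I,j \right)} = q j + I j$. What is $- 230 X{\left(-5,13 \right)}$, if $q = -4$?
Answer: $26910$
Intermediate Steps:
$X{\left(I,j \right)} = - 4 j + I j$
$- 230 X{\left(-5,13 \right)} = - 230 \cdot 13 \left(-4 - 5\right) = - 230 \cdot 13 \left(-9\right) = \left(-230\right) \left(-117\right) = 26910$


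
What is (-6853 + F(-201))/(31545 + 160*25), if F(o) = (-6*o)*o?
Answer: -249259/35545 ≈ -7.0125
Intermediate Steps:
F(o) = -6*o**2
(-6853 + F(-201))/(31545 + 160*25) = (-6853 - 6*(-201)**2)/(31545 + 160*25) = (-6853 - 6*40401)/(31545 + 4000) = (-6853 - 242406)/35545 = -249259*1/35545 = -249259/35545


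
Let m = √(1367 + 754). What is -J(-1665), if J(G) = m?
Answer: -√2121 ≈ -46.054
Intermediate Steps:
m = √2121 ≈ 46.054
J(G) = √2121
-J(-1665) = -√2121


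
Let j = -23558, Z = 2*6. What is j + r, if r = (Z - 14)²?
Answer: -23554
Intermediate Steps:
Z = 12
r = 4 (r = (12 - 14)² = (-2)² = 4)
j + r = -23558 + 4 = -23554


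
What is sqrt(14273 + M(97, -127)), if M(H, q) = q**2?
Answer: 3*sqrt(3378) ≈ 174.36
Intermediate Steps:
sqrt(14273 + M(97, -127)) = sqrt(14273 + (-127)**2) = sqrt(14273 + 16129) = sqrt(30402) = 3*sqrt(3378)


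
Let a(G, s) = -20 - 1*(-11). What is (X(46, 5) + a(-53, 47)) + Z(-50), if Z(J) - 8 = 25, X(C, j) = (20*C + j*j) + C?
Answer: 1015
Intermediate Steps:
X(C, j) = j**2 + 21*C (X(C, j) = (20*C + j**2) + C = (j**2 + 20*C) + C = j**2 + 21*C)
a(G, s) = -9 (a(G, s) = -20 + 11 = -9)
Z(J) = 33 (Z(J) = 8 + 25 = 33)
(X(46, 5) + a(-53, 47)) + Z(-50) = ((5**2 + 21*46) - 9) + 33 = ((25 + 966) - 9) + 33 = (991 - 9) + 33 = 982 + 33 = 1015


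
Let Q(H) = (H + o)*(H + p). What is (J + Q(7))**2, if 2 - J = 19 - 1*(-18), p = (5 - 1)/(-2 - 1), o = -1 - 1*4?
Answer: 5041/9 ≈ 560.11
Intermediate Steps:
o = -5 (o = -1 - 4 = -5)
p = -4/3 (p = 4/(-3) = 4*(-1/3) = -4/3 ≈ -1.3333)
J = -35 (J = 2 - (19 - 1*(-18)) = 2 - (19 + 18) = 2 - 1*37 = 2 - 37 = -35)
Q(H) = (-5 + H)*(-4/3 + H) (Q(H) = (H - 5)*(H - 4/3) = (-5 + H)*(-4/3 + H))
(J + Q(7))**2 = (-35 + (20/3 + 7**2 - 19/3*7))**2 = (-35 + (20/3 + 49 - 133/3))**2 = (-35 + 34/3)**2 = (-71/3)**2 = 5041/9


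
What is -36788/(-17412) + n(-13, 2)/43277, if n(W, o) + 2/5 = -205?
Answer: 152740178/72455685 ≈ 2.1080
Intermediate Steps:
n(W, o) = -1027/5 (n(W, o) = -⅖ - 205 = -1027/5)
-36788/(-17412) + n(-13, 2)/43277 = -36788/(-17412) - 1027/5/43277 = -36788*(-1/17412) - 1027/5*1/43277 = 9197/4353 - 79/16645 = 152740178/72455685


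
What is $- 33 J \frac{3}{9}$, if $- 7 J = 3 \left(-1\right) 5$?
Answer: $- \frac{165}{7} \approx -23.571$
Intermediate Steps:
$J = \frac{15}{7}$ ($J = - \frac{3 \left(-1\right) 5}{7} = - \frac{\left(-3\right) 5}{7} = \left(- \frac{1}{7}\right) \left(-15\right) = \frac{15}{7} \approx 2.1429$)
$- 33 J \frac{3}{9} = \left(-33\right) \frac{15}{7} \cdot \frac{3}{9} = - \frac{495 \cdot 3 \cdot \frac{1}{9}}{7} = \left(- \frac{495}{7}\right) \frac{1}{3} = - \frac{165}{7}$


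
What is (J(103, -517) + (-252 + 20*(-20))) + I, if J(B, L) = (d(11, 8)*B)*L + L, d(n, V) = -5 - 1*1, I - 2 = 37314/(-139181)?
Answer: 44306703045/139181 ≈ 3.1834e+5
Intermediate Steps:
I = 241048/139181 (I = 2 + 37314/(-139181) = 2 + 37314*(-1/139181) = 2 - 37314/139181 = 241048/139181 ≈ 1.7319)
d(n, V) = -6 (d(n, V) = -5 - 1 = -6)
J(B, L) = L - 6*B*L (J(B, L) = (-6*B)*L + L = -6*B*L + L = L - 6*B*L)
(J(103, -517) + (-252 + 20*(-20))) + I = (-517*(1 - 6*103) + (-252 + 20*(-20))) + 241048/139181 = (-517*(1 - 618) + (-252 - 400)) + 241048/139181 = (-517*(-617) - 652) + 241048/139181 = (318989 - 652) + 241048/139181 = 318337 + 241048/139181 = 44306703045/139181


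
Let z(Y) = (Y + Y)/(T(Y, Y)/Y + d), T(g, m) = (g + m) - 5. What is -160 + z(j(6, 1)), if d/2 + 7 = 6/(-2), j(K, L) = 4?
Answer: -12352/77 ≈ -160.42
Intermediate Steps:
T(g, m) = -5 + g + m
d = -20 (d = -14 + 2*(6/(-2)) = -14 + 2*(6*(-½)) = -14 + 2*(-3) = -14 - 6 = -20)
z(Y) = 2*Y/(-20 + (-5 + 2*Y)/Y) (z(Y) = (Y + Y)/((-5 + Y + Y)/Y - 20) = (2*Y)/((-5 + 2*Y)/Y - 20) = (2*Y)/(-20 + (-5 + 2*Y)/Y) = 2*Y/(-20 + (-5 + 2*Y)/Y))
-160 + z(j(6, 1)) = -160 + 2*4²/(-5 - 18*4) = -160 + 2*16/(-5 - 72) = -160 + 2*16/(-77) = -160 + 2*16*(-1/77) = -160 - 32/77 = -12352/77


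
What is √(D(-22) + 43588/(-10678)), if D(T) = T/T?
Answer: I*√87853245/5339 ≈ 1.7556*I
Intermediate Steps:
D(T) = 1
√(D(-22) + 43588/(-10678)) = √(1 + 43588/(-10678)) = √(1 + 43588*(-1/10678)) = √(1 - 21794/5339) = √(-16455/5339) = I*√87853245/5339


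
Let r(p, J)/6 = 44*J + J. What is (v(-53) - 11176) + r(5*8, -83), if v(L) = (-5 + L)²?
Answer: -30222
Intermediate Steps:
r(p, J) = 270*J (r(p, J) = 6*(44*J + J) = 6*(45*J) = 270*J)
(v(-53) - 11176) + r(5*8, -83) = ((-5 - 53)² - 11176) + 270*(-83) = ((-58)² - 11176) - 22410 = (3364 - 11176) - 22410 = -7812 - 22410 = -30222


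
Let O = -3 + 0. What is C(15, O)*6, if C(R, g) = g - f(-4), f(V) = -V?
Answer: -42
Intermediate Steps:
O = -3
C(R, g) = -4 + g (C(R, g) = g - (-1)*(-4) = g - 1*4 = g - 4 = -4 + g)
C(15, O)*6 = (-4 - 3)*6 = -7*6 = -42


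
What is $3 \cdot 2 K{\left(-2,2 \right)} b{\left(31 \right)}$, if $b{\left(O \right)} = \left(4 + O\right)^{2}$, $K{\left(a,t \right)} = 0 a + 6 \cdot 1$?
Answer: $44100$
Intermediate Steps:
$K{\left(a,t \right)} = 6$ ($K{\left(a,t \right)} = 0 + 6 = 6$)
$3 \cdot 2 K{\left(-2,2 \right)} b{\left(31 \right)} = 3 \cdot 2 \cdot 6 \left(4 + 31\right)^{2} = 6 \cdot 6 \cdot 35^{2} = 36 \cdot 1225 = 44100$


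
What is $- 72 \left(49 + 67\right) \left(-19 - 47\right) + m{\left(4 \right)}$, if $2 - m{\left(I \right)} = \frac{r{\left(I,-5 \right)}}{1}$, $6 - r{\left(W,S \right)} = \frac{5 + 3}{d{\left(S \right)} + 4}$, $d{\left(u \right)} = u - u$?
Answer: $551230$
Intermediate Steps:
$d{\left(u \right)} = 0$
$r{\left(W,S \right)} = 4$ ($r{\left(W,S \right)} = 6 - \frac{5 + 3}{0 + 4} = 6 - \frac{8}{4} = 6 - 8 \cdot \frac{1}{4} = 6 - 2 = 4$)
$m{\left(I \right)} = -2$ ($m{\left(I \right)} = 2 - \frac{4}{1} = 2 - 4 \cdot 1 = 2 - 4 = -2$)
$- 72 \left(49 + 67\right) \left(-19 - 47\right) + m{\left(4 \right)} = - 72 \left(49 + 67\right) \left(-19 - 47\right) - 2 = - 72 \cdot 116 \left(-66\right) - 2 = \left(-72\right) \left(-7656\right) - 2 = 551232 - 2 = 551230$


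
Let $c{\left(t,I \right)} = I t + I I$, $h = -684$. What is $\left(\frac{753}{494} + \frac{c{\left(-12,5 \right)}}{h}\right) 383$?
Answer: $\frac{5365447}{8892} \approx 603.4$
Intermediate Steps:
$c{\left(t,I \right)} = I^{2} + I t$ ($c{\left(t,I \right)} = I t + I^{2} = I^{2} + I t$)
$\left(\frac{753}{494} + \frac{c{\left(-12,5 \right)}}{h}\right) 383 = \left(\frac{753}{494} + \frac{5 \left(5 - 12\right)}{-684}\right) 383 = \left(753 \cdot \frac{1}{494} + 5 \left(-7\right) \left(- \frac{1}{684}\right)\right) 383 = \left(\frac{753}{494} - - \frac{35}{684}\right) 383 = \left(\frac{753}{494} + \frac{35}{684}\right) 383 = \frac{14009}{8892} \cdot 383 = \frac{5365447}{8892}$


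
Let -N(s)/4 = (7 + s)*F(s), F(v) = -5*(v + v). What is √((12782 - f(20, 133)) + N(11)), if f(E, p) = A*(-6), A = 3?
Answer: 4*√1295 ≈ 143.94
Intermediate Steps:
F(v) = -10*v
N(s) = 40*s*(7 + s) (N(s) = -4*(7 + s)*(-10*s) = -(-40)*s*(7 + s) = 40*s*(7 + s))
f(E, p) = -18 (f(E, p) = 3*(-6) = -18)
√((12782 - f(20, 133)) + N(11)) = √((12782 - 1*(-18)) + 40*11*(7 + 11)) = √((12782 + 18) + 40*11*18) = √(12800 + 7920) = √20720 = 4*√1295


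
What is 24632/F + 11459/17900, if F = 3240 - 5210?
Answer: -41833857/3526300 ≈ -11.863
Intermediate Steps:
F = -1970
24632/F + 11459/17900 = 24632/(-1970) + 11459/17900 = 24632*(-1/1970) + 11459*(1/17900) = -12316/985 + 11459/17900 = -41833857/3526300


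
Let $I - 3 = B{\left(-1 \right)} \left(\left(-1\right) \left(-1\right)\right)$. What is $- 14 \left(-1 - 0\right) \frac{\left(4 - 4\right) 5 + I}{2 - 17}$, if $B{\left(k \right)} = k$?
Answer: $- \frac{28}{15} \approx -1.8667$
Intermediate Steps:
$I = 2$ ($I = 3 - \left(-1\right) \left(-1\right) = 3 - 1 = 2$)
$- 14 \left(-1 - 0\right) \frac{\left(4 - 4\right) 5 + I}{2 - 17} = - 14 \left(-1 - 0\right) \frac{\left(4 - 4\right) 5 + 2}{2 - 17} = - 14 \left(-1 + 0\right) \frac{0 \cdot 5 + 2}{-15} = \left(-14\right) \left(-1\right) \left(0 + 2\right) \left(- \frac{1}{15}\right) = 14 \cdot 2 \left(- \frac{1}{15}\right) = 14 \left(- \frac{2}{15}\right) = - \frac{28}{15}$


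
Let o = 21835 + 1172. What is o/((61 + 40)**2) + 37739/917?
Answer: 406072958/9354317 ≈ 43.410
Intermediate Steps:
o = 23007
o/((61 + 40)**2) + 37739/917 = 23007/((61 + 40)**2) + 37739/917 = 23007/(101**2) + 37739*(1/917) = 23007/10201 + 37739/917 = 406072958/9354317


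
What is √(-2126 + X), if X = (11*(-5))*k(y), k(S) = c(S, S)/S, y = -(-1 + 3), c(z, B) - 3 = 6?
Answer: 17*I*√26/2 ≈ 43.342*I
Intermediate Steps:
c(z, B) = 9 (c(z, B) = 3 + 6 = 9)
y = -2 (y = -1*2 = -2)
k(S) = 9/S
X = 495/2 (X = (11*(-5))*(9/(-2)) = -495*(-1)/2 = -55*(-9/2) = 495/2 ≈ 247.50)
√(-2126 + X) = √(-2126 + 495/2) = √(-3757/2) = 17*I*√26/2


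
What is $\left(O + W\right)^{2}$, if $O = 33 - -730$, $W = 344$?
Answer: $1225449$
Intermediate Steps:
$O = 763$ ($O = 33 + 730 = 763$)
$\left(O + W\right)^{2} = \left(763 + 344\right)^{2} = 1107^{2} = 1225449$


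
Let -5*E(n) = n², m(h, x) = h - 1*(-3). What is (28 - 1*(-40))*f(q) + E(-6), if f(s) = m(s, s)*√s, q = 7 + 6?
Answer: -36/5 + 1088*√13 ≈ 3915.6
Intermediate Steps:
m(h, x) = 3 + h (m(h, x) = h + 3 = 3 + h)
q = 13
E(n) = -n²/5
f(s) = √s*(3 + s) (f(s) = (3 + s)*√s = √s*(3 + s))
(28 - 1*(-40))*f(q) + E(-6) = (28 - 1*(-40))*(√13*(3 + 13)) - ⅕*(-6)² = (28 + 40)*(√13*16) - ⅕*36 = 68*(16*√13) - 36/5 = 1088*√13 - 36/5 = -36/5 + 1088*√13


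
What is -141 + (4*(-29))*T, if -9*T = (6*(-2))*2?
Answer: -1351/3 ≈ -450.33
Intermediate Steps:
T = 8/3 (T = -6*(-2)*2/9 = -(-4)*2/3 = -1/9*(-24) = 8/3 ≈ 2.6667)
-141 + (4*(-29))*T = -141 + (4*(-29))*(8/3) = -141 - 116*8/3 = -141 - 928/3 = -1351/3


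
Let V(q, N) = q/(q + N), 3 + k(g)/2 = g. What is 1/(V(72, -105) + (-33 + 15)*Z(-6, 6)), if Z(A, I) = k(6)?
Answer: -11/1212 ≈ -0.0090759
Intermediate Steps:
k(g) = -6 + 2*g
Z(A, I) = 6 (Z(A, I) = -6 + 2*6 = -6 + 12 = 6)
V(q, N) = q/(N + q)
1/(V(72, -105) + (-33 + 15)*Z(-6, 6)) = 1/(72/(-105 + 72) + (-33 + 15)*6) = 1/(72/(-33) - 18*6) = 1/(72*(-1/33) - 108) = 1/(-24/11 - 108) = 1/(-1212/11) = -11/1212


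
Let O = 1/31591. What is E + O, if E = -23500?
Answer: -742388499/31591 ≈ -23500.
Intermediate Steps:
O = 1/31591 ≈ 3.1655e-5
E + O = -23500 + 1/31591 = -742388499/31591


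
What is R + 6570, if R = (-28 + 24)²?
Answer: 6586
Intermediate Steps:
R = 16 (R = (-4)² = 16)
R + 6570 = 16 + 6570 = 6586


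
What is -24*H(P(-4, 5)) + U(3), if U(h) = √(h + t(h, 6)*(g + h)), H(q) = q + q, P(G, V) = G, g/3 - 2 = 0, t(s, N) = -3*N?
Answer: 192 + I*√159 ≈ 192.0 + 12.61*I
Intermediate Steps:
g = 6 (g = 6 + 3*0 = 6 + 0 = 6)
H(q) = 2*q
U(h) = √(-108 - 17*h) (U(h) = √(h + (-3*6)*(6 + h)) = √(h - 18*(6 + h)) = √(h + (-108 - 18*h)) = √(-108 - 17*h))
-24*H(P(-4, 5)) + U(3) = -48*(-4) + √(-108 - 17*3) = -24*(-8) + √(-108 - 51) = 192 + √(-159) = 192 + I*√159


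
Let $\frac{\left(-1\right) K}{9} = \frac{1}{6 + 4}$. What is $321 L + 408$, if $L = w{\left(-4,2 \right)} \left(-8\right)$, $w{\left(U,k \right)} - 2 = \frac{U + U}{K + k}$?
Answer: $\frac{153432}{11} \approx 13948.0$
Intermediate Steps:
$K = - \frac{9}{10}$ ($K = - \frac{9}{6 + 4} = - \frac{9}{10} \approx -0.9$)
$w{\left(U,k \right)} = 2 + \frac{2 U}{- \frac{9}{10} + k}$ ($w{\left(U,k \right)} = 2 + \frac{U + U}{- \frac{9}{10} + k} = 2 + \frac{2 U}{- \frac{9}{10} + k}$)
$L = \frac{464}{11}$ ($L = \frac{2 \left(-9 + 10 \left(-4\right) + 10 \cdot 2\right)}{-9 + 10 \cdot 2} \left(-8\right) = \frac{2 \left(-9 - 40 + 20\right)}{-9 + 20} \left(-8\right) = 2 \cdot \frac{1}{11} \left(-29\right) \left(-8\right) = \left(- \frac{58}{11}\right) \left(-8\right) = \frac{464}{11} \approx 42.182$)
$321 L + 408 = 321 \cdot \frac{464}{11} + 408 = \frac{148944}{11} + 408 = \frac{153432}{11}$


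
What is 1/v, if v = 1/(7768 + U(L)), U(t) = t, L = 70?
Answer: 7838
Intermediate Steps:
v = 1/7838 (v = 1/(7768 + 70) = 1/7838 ≈ 0.00012758)
1/v = 1/(1/7838) = 7838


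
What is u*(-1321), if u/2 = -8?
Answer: 21136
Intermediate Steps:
u = -16 (u = 2*(-8) = -16)
u*(-1321) = -16*(-1321) = 21136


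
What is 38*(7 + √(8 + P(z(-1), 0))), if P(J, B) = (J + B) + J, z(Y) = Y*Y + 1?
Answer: 266 + 76*√3 ≈ 397.64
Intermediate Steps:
z(Y) = 1 + Y² (z(Y) = Y² + 1 = 1 + Y²)
P(J, B) = B + 2*J (P(J, B) = (B + J) + J = B + 2*J)
38*(7 + √(8 + P(z(-1), 0))) = 38*(7 + √(8 + (0 + 2*(1 + (-1)²)))) = 38*(7 + √(8 + (0 + 2*(1 + 1)))) = 38*(7 + √(8 + (0 + 2*2))) = 38*(7 + √(8 + (0 + 4))) = 38*(7 + √(8 + 4)) = 38*(7 + √12) = 38*(7 + 2*√3) = 266 + 76*√3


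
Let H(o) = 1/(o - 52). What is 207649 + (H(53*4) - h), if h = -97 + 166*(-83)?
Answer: 35443841/160 ≈ 2.2152e+5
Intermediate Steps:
H(o) = 1/(-52 + o)
h = -13875 (h = -97 - 13778 = -13875)
207649 + (H(53*4) - h) = 207649 + (1/(-52 + 53*4) - 1*(-13875)) = 207649 + (1/(-52 + 212) + 13875) = 207649 + (1/160 + 13875) = 207649 + 2220001/160 = 35443841/160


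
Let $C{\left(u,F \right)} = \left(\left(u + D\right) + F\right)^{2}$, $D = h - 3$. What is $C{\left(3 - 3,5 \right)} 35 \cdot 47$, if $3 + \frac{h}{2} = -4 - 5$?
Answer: $796180$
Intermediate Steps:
$h = -24$ ($h = -6 + 2 \left(-4 - 5\right) = -6 + 2 \left(-9\right) = -6 - 18 = -24$)
$D = -27$ ($D = -24 - 3 = -27$)
$C{\left(u,F \right)} = \left(-27 + F + u\right)^{2}$ ($C{\left(u,F \right)} = \left(\left(u - 27\right) + F\right)^{2} = \left(\left(-27 + u\right) + F\right)^{2} = \left(-27 + F + u\right)^{2}$)
$C{\left(3 - 3,5 \right)} 35 \cdot 47 = \left(-27 + 5 + \left(3 - 3\right)\right)^{2} \cdot 35 \cdot 47 = \left(-27 + 5 + 0\right)^{2} \cdot 35 \cdot 47 = \left(-22\right)^{2} \cdot 35 \cdot 47 = 484 \cdot 35 \cdot 47 = 16940 \cdot 47 = 796180$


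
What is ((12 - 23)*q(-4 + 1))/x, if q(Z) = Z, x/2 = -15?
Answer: -11/10 ≈ -1.1000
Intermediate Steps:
x = -30 (x = 2*(-15) = -30)
((12 - 23)*q(-4 + 1))/x = ((12 - 23)*(-4 + 1))/(-30) = -11*(-3)*(-1/30) = 33*(-1/30) = -11/10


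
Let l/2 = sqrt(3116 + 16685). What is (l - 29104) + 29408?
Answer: 304 + 2*sqrt(19801) ≈ 585.43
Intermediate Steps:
l = 2*sqrt(19801) (l = 2*sqrt(3116 + 16685) = 2*sqrt(19801) ≈ 281.43)
(l - 29104) + 29408 = (2*sqrt(19801) - 29104) + 29408 = (-29104 + 2*sqrt(19801)) + 29408 = 304 + 2*sqrt(19801)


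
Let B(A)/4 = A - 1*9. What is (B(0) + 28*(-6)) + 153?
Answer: -51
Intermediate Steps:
B(A) = -36 + 4*A (B(A) = 4*(A - 1*9) = 4*(A - 9) = 4*(-9 + A) = -36 + 4*A)
(B(0) + 28*(-6)) + 153 = ((-36 + 4*0) + 28*(-6)) + 153 = ((-36 + 0) - 168) + 153 = (-36 - 168) + 153 = -204 + 153 = -51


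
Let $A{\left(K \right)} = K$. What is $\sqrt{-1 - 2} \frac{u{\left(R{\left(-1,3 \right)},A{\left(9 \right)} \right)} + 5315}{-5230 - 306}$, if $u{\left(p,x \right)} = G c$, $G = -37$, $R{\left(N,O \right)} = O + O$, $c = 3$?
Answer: $- \frac{1301 i \sqrt{3}}{1384} \approx - 1.6282 i$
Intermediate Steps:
$R{\left(N,O \right)} = 2 O$
$u{\left(p,x \right)} = -111$ ($u{\left(p,x \right)} = \left(-37\right) 3 = -111$)
$\sqrt{-1 - 2} \frac{u{\left(R{\left(-1,3 \right)},A{\left(9 \right)} \right)} + 5315}{-5230 - 306} = \sqrt{-1 - 2} \frac{-111 + 5315}{-5230 - 306} = \sqrt{-3} \frac{5204}{-5536} = i \sqrt{3} \cdot 5204 \left(- \frac{1}{5536}\right) = i \sqrt{3} \left(- \frac{1301}{1384}\right) = - \frac{1301 i \sqrt{3}}{1384}$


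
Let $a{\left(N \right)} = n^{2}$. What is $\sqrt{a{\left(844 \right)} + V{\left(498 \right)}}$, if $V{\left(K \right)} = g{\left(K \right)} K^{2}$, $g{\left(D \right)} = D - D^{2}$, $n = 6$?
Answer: $6 i \sqrt{1705068833} \approx 2.4776 \cdot 10^{5} i$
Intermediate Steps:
$a{\left(N \right)} = 36$ ($a{\left(N \right)} = 6^{2} = 36$)
$V{\left(K \right)} = K^{3} \left(1 - K\right)$ ($V{\left(K \right)} = K \left(1 - K\right) K^{2} = K^{3} \left(1 - K\right)$)
$\sqrt{a{\left(844 \right)} + V{\left(498 \right)}} = \sqrt{36 + 498^{3} \left(1 - 498\right)} = \sqrt{36 + 123505992 \left(1 - 498\right)} = \sqrt{36 + 123505992 \left(-497\right)} = \sqrt{36 - 61382478024} = \sqrt{-61382477988} = 6 i \sqrt{1705068833}$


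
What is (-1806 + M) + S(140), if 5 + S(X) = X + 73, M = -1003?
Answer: -2601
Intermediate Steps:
S(X) = 68 + X (S(X) = -5 + (X + 73) = -5 + (73 + X) = 68 + X)
(-1806 + M) + S(140) = (-1806 - 1003) + (68 + 140) = -2809 + 208 = -2601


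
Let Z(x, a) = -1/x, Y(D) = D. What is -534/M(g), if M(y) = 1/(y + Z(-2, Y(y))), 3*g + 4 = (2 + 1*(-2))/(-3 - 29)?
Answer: 445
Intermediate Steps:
g = -4/3 (g = -4/3 + ((2 + 1*(-2))/(-3 - 29))/3 = -4/3 + ((2 - 2)/(-32))/3 = -4/3 + (0*(-1/32))/3 = -4/3 + (⅓)*0 = -4/3 + 0 = -4/3 ≈ -1.3333)
M(y) = 1/(½ + y) (M(y) = 1/(y - 1/(-2)) = 1/(y - 1*(-½)) = 1/(y + ½) = 1/(½ + y))
-534/M(g) = -534/(2/(1 + 2*(-4/3))) = -534/(2/(1 - 8/3)) = -534/(2/(-5/3)) = -534/(2*(-⅗)) = -534/(-6/5) = -534*(-⅚) = 445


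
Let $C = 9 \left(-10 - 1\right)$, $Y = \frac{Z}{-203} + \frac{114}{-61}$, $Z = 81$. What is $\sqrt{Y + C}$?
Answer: $\frac{20 i \sqrt{38820705}}{12383} \approx 10.063 i$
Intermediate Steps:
$Y = - \frac{28083}{12383}$ ($Y = \frac{81}{-203} + \frac{114}{-61} = 81 \left(- \frac{1}{203}\right) + 114 \left(- \frac{1}{61}\right) = - \frac{81}{203} - \frac{114}{61} = - \frac{28083}{12383} \approx -2.2679$)
$C = -99$ ($C = 9 \left(-11\right) = -99$)
$\sqrt{Y + C} = \sqrt{- \frac{28083}{12383} - 99} = \sqrt{- \frac{1254000}{12383}} = \frac{20 i \sqrt{38820705}}{12383}$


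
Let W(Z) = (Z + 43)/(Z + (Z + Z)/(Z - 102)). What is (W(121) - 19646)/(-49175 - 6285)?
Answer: 4991737/14092386 ≈ 0.35422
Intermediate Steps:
W(Z) = (43 + Z)/(Z + 2*Z/(-102 + Z)) (W(Z) = (43 + Z)/(Z + (2*Z)/(-102 + Z)) = (43 + Z)/(Z + 2*Z/(-102 + Z)))
(W(121) - 19646)/(-49175 - 6285) = ((-4386 + 121**2 - 59*121)/(121*(-100 + 121)) - 19646)/(-49175 - 6285) = ((1/121)*(-4386 + 14641 - 7139)/21 - 19646)/(-55460) = ((1/121)*(1/21)*3116 - 19646)*(-1/55460) = (3116/2541 - 19646)*(-1/55460) = -49917370/2541*(-1/55460) = 4991737/14092386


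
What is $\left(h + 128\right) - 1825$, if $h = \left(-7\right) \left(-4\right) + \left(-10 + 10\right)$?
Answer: $-1669$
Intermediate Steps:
$h = 28$ ($h = 28 + 0 = 28$)
$\left(h + 128\right) - 1825 = \left(28 + 128\right) - 1825 = 156 - 1825 = -1669$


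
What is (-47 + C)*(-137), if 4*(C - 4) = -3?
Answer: 23975/4 ≈ 5993.8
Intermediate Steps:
C = 13/4 (C = 4 + (1/4)*(-3) = 4 - 3/4 = 13/4 ≈ 3.2500)
(-47 + C)*(-137) = (-47 + 13/4)*(-137) = -175/4*(-137) = 23975/4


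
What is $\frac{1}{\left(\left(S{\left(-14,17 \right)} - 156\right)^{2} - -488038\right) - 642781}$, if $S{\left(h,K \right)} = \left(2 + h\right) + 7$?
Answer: $- \frac{1}{128822} \approx -7.7626 \cdot 10^{-6}$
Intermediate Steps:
$S{\left(h,K \right)} = 9 + h$
$\frac{1}{\left(\left(S{\left(-14,17 \right)} - 156\right)^{2} - -488038\right) - 642781} = \frac{1}{\left(\left(\left(9 - 14\right) - 156\right)^{2} - -488038\right) - 642781} = \frac{1}{\left(\left(-5 - 156\right)^{2} + 488038\right) - 642781} = \frac{1}{\left(\left(-161\right)^{2} + 488038\right) - 642781} = \frac{1}{\left(25921 + 488038\right) - 642781} = \frac{1}{513959 - 642781} = \frac{1}{-128822} = - \frac{1}{128822}$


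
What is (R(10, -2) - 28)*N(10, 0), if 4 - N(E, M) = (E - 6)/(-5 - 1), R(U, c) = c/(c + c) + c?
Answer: -413/3 ≈ -137.67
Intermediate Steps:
R(U, c) = ½ + c (R(U, c) = c/((2*c)) + c = (1/(2*c))*c + c = ½ + c)
N(E, M) = 3 + E/6 (N(E, M) = 4 - (E - 6)/(-5 - 1) = 4 - (-6 + E)/(-6) = 4 - (-6 + E)*(-1)/6 = 4 - (1 - E/6) = 4 + (-1 + E/6) = 3 + E/6)
(R(10, -2) - 28)*N(10, 0) = ((½ - 2) - 28)*(3 + (⅙)*10) = (-3/2 - 28)*(3 + 5/3) = -59/2*14/3 = -413/3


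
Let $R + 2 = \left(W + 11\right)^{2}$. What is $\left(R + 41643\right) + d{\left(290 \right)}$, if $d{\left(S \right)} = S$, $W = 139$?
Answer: $64431$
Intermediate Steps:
$R = 22498$ ($R = -2 + \left(139 + 11\right)^{2} = -2 + 150^{2} = -2 + 22500 = 22498$)
$\left(R + 41643\right) + d{\left(290 \right)} = \left(22498 + 41643\right) + 290 = 64141 + 290 = 64431$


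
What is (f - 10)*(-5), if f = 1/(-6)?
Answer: 305/6 ≈ 50.833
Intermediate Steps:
f = -⅙ ≈ -0.16667
(f - 10)*(-5) = (-⅙ - 10)*(-5) = -61/6*(-5) = 305/6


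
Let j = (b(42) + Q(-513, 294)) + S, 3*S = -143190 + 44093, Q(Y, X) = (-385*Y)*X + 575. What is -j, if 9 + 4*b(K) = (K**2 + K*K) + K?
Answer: -696418835/12 ≈ -5.8035e+7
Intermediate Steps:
b(K) = -9/4 + K**2/2 + K/4 (b(K) = -9/4 + ((K**2 + K*K) + K)/4 = -9/4 + ((K**2 + K**2) + K)/4 = -9/4 + (2*K**2 + K)/4 = -9/4 + (K + 2*K**2)/4 = -9/4 + (K**2/2 + K/4) = -9/4 + K**2/2 + K/4)
Q(Y, X) = 575 - 385*X*Y (Q(Y, X) = -385*X*Y + 575 = 575 - 385*X*Y)
S = -99097/3 (S = (-143190 + 44093)/3 = (1/3)*(-99097) = -99097/3 ≈ -33032.)
j = 696418835/12 (j = ((-9/4 + (1/2)*42**2 + (1/4)*42) + (575 - 385*294*(-513))) - 99097/3 = ((-9/4 + (1/2)*1764 + 21/2) + (575 + 58066470)) - 99097/3 = ((-9/4 + 882 + 21/2) + 58067045) - 99097/3 = (3561/4 + 58067045) - 99097/3 = 232271741/4 - 99097/3 = 696418835/12 ≈ 5.8035e+7)
-j = -1*696418835/12 = -696418835/12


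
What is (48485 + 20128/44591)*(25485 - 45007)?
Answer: -57738511906/61 ≈ -9.4653e+8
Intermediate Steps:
(48485 + 20128/44591)*(25485 - 45007) = (48485 + 20128*(1/44591))*(-19522) = (48485 + 1184/2623)*(-19522) = (127177339/2623)*(-19522) = -57738511906/61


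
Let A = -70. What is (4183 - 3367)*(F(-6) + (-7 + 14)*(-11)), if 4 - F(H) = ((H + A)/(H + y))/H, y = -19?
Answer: -1478864/25 ≈ -59155.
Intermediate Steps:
F(H) = 4 - (-70 + H)/(H*(-19 + H)) (F(H) = 4 - (H - 70)/(H - 19)/H = 4 - (-70 + H)/(-19 + H)/H = 4 - (-70 + H)/(H*(-19 + H)))
(4183 - 3367)*(F(-6) + (-7 + 14)*(-11)) = (4183 - 3367)*((70 - 77*(-6) + 4*(-6)**2)/((-6)*(-19 - 6)) + (-7 + 14)*(-11)) = 816*(-1/6*(70 + 462 + 4*36)/(-25) + 7*(-11)) = 816*(-1/6*(-1/25)*(70 + 462 + 144) - 77) = 816*(-1/6*(-1/25)*676 - 77) = 816*(338/75 - 77) = 816*(-5437/75) = -1478864/25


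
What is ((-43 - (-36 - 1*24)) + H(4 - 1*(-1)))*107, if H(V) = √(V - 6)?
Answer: 1819 + 107*I ≈ 1819.0 + 107.0*I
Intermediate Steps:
H(V) = √(-6 + V)
((-43 - (-36 - 1*24)) + H(4 - 1*(-1)))*107 = ((-43 - (-36 - 1*24)) + √(-6 + (4 - 1*(-1))))*107 = ((-43 - (-36 - 24)) + √(-6 + (4 + 1)))*107 = ((-43 - 1*(-60)) + √(-6 + 5))*107 = ((-43 + 60) + √(-1))*107 = (17 + I)*107 = 1819 + 107*I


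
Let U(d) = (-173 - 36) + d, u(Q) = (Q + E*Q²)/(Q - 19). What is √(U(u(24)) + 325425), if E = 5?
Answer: 2*√2036230/5 ≈ 570.79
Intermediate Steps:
u(Q) = (Q + 5*Q²)/(-19 + Q) (u(Q) = (Q + 5*Q²)/(Q - 19) = (Q + 5*Q²)/(-19 + Q))
U(d) = -209 + d
√(U(u(24)) + 325425) = √((-209 + 24*(1 + 5*24)/(-19 + 24)) + 325425) = √((-209 + 24*(1 + 120)/5) + 325425) = √((-209 + 24*(⅕)*121) + 325425) = √((-209 + 2904/5) + 325425) = √(1859/5 + 325425) = √(1628984/5) = 2*√2036230/5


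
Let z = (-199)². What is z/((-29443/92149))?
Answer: -3649192549/29443 ≈ -1.2394e+5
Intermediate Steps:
z = 39601
z/((-29443/92149)) = 39601/((-29443/92149)) = 39601/((-29443*1/92149)) = 39601/(-29443/92149) = 39601*(-92149/29443) = -3649192549/29443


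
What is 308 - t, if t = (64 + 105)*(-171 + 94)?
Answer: 13321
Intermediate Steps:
t = -13013 (t = 169*(-77) = -13013)
308 - t = 308 - 1*(-13013) = 308 + 13013 = 13321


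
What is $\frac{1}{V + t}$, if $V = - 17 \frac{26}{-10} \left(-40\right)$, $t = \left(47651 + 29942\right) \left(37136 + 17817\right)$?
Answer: $\frac{1}{4263966361} \approx 2.3452 \cdot 10^{-10}$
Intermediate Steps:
$t = 4263968129$ ($t = 77593 \cdot 54953 = 4263968129$)
$V = -1768$ ($V = - 17 \cdot 26 \left(- \frac{1}{10}\right) \left(-40\right) = \left(-17\right) \left(- \frac{13}{5}\right) \left(-40\right) = \frac{221}{5} \left(-40\right) = -1768$)
$\frac{1}{V + t} = \frac{1}{-1768 + 4263968129} = \frac{1}{4263966361}$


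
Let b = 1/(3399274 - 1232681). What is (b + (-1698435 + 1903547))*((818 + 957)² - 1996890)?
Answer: 46610288123092045/196963 ≈ 2.3664e+11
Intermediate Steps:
b = 1/2166593 ≈ 4.6155e-7
(b + (-1698435 + 1903547))*((818 + 957)² - 1996890) = (1/2166593 + (-1698435 + 1903547))*((818 + 957)² - 1996890) = (1/2166593 + 205112)*(1775² - 1996890) = 444394223417*(3150625 - 1996890)/2166593 = (444394223417/2166593)*1153735 = 46610288123092045/196963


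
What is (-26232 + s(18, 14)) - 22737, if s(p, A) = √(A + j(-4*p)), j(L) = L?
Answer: -48969 + I*√58 ≈ -48969.0 + 7.6158*I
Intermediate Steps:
s(p, A) = √(A - 4*p)
(-26232 + s(18, 14)) - 22737 = (-26232 + √(14 - 4*18)) - 22737 = (-26232 + √(14 - 72)) - 22737 = (-26232 + √(-58)) - 22737 = (-26232 + I*√58) - 22737 = -48969 + I*√58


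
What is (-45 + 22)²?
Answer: 529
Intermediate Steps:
(-45 + 22)² = (-23)² = 529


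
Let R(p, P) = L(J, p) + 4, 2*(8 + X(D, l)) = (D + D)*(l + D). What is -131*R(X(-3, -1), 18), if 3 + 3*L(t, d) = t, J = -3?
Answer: -262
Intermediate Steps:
L(t, d) = -1 + t/3
X(D, l) = -8 + D*(D + l) (X(D, l) = -8 + ((D + D)*(l + D))/2 = -8 + ((2*D)*(D + l))/2 = -8 + (2*D*(D + l))/2 = -8 + D*(D + l))
R(p, P) = 2 (R(p, P) = (-1 + (1/3)*(-3)) + 4 = (-1 - 1) + 4 = -2 + 4 = 2)
-131*R(X(-3, -1), 18) = -131*2 = -262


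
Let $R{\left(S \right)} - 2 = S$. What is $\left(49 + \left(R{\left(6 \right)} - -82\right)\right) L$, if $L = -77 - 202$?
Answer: $-38781$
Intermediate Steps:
$R{\left(S \right)} = 2 + S$
$L = -279$ ($L = -77 - 202 = -279$)
$\left(49 + \left(R{\left(6 \right)} - -82\right)\right) L = \left(49 + \left(\left(2 + 6\right) - -82\right)\right) \left(-279\right) = \left(49 + \left(8 + 82\right)\right) \left(-279\right) = \left(49 + 90\right) \left(-279\right) = 139 \left(-279\right) = -38781$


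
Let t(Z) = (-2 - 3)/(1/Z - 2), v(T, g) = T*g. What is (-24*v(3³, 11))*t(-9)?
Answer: -320760/19 ≈ -16882.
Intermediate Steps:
t(Z) = -5/(-2 + 1/Z)
(-24*v(3³, 11))*t(-9) = (-24*3³*11)*(5*(-9)/(-1 + 2*(-9))) = (-648*11)*(5*(-9)/(-1 - 18)) = (-24*297)*(5*(-9)/(-19)) = -35640*(-9)*(-1)/19 = -7128*45/19 = -320760/19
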